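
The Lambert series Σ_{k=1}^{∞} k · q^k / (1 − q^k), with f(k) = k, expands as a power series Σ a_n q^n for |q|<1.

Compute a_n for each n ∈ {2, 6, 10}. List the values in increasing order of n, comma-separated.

3, 12, 18

n=2: 2·1 1·2  f→[2+1]=3
n=6: 1·6 2·3 3·2 6·1  f→[1+2+3+6]=12
n=10: 1·10 2·5 5·2 10·1  f→[1+2+5+10]=18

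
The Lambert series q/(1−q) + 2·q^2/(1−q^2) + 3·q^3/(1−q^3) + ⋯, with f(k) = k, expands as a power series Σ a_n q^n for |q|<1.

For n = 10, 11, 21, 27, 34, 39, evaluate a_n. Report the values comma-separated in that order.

18, 12, 32, 40, 54, 56

[q^10] f(1)=1,f(2)=2,f(5)=5,f(10)=10 ⇒ 18
q^11  k|11↦f(k): 1:1 11:11  a_11=12
[q^21] f(1)=1,f(3)=3,f(7)=7,f(21)=21 ⇒ 32
n=27: 1·27 3·9 9·3 27·1  f→[1+3+9+27]=40
q^34  k|34↦f(k): 34:34 17:17 2:2 1:1  a_34=54
n=39: 39·1 13·3 3·13 1·39  f→[39+13+3+1]=56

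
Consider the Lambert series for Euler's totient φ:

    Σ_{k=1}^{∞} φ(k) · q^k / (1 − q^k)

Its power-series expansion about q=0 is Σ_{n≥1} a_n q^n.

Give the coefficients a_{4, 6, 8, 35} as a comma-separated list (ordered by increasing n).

q^4  k|4↦φ(k): 4:2 2:1 1:1  a_4=4
n=6: 6·1 3·2 2·3 1·6  φ→[2+2+1+1]=6
q^8  k|8↦φ(k): 1:1 2:1 4:2 8:4  a_8=8
n=35: 1·35 5·7 7·5 35·1  φ→[1+4+6+24]=35

4, 6, 8, 35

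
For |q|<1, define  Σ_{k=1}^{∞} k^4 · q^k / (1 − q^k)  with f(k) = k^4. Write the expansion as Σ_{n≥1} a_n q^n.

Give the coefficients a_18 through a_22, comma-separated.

112931, 130322, 170898, 196964, 248914

n=18: 1·18 2·9 3·6 6·3 9·2 18·1  f→[1+16+81+1296+6561+104976]=112931
[q^19] f(19)=130321,f(1)=1 ⇒ 130322
d|20:{20,10,5,4,2,1}  Σf=160000+10000+625+256+16+1=170898
n=21: 21·1 7·3 3·7 1·21  f→[194481+2401+81+1]=196964
q^22  k|22↦f(k): 22:234256 11:14641 2:16 1:1  a_22=248914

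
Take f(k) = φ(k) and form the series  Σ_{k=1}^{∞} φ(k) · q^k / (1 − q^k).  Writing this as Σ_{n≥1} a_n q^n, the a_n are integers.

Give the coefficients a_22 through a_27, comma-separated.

n=22: 1·22 2·11 11·2 22·1  φ→[1+1+10+10]=22
[q^23] φ(23)=22,φ(1)=1 ⇒ 23
n=24: 1·24 2·12 3·8 4·6 6·4 8·3 12·2 24·1  φ→[1+1+2+2+2+4+4+8]=24
n=25: 1·25 5·5 25·1  φ→[1+4+20]=25
d|26:{26,13,2,1}  Σφ=12+12+1+1=26
q^27  k|27↦φ(k): 27:18 9:6 3:2 1:1  a_27=27

22, 23, 24, 25, 26, 27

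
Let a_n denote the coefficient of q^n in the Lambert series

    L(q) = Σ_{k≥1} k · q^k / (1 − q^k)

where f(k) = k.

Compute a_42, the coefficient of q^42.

a_42 = 96

q^42  k|42↦f(k): 1:1 2:2 3:3 6:6 7:7 14:14 21:21 42:42  a_42=96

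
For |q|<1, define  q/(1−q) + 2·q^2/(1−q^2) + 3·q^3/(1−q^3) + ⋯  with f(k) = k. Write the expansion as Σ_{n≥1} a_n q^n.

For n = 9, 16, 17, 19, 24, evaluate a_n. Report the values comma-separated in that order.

n=9: 9·1 3·3 1·9  f→[9+3+1]=13
d|16:{16,8,4,2,1}  Σf=16+8+4+2+1=31
[q^17] f(1)=1,f(17)=17 ⇒ 18
d|19:{1,19}  Σf=1+19=20
[q^24] f(24)=24,f(12)=12,f(8)=8,f(6)=6,f(4)=4,f(3)=3,f(2)=2,f(1)=1 ⇒ 60

13, 31, 18, 20, 60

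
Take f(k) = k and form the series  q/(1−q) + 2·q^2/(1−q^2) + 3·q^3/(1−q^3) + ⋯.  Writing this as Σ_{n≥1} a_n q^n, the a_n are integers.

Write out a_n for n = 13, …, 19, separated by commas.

q^13  k|13↦f(k): 1:1 13:13  a_13=14
[q^14] f(14)=14,f(7)=7,f(2)=2,f(1)=1 ⇒ 24
n=15: 1·15 3·5 5·3 15·1  f→[1+3+5+15]=24
d|16:{16,8,4,2,1}  Σf=16+8+4+2+1=31
d|17:{1,17}  Σf=1+17=18
n=18: 1·18 2·9 3·6 6·3 9·2 18·1  f→[1+2+3+6+9+18]=39
q^19  k|19↦f(k): 19:19 1:1  a_19=20

14, 24, 24, 31, 18, 39, 20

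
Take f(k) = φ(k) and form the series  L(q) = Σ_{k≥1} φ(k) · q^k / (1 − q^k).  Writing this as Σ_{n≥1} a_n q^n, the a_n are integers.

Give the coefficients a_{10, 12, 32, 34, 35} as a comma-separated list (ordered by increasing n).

d|10:{10,5,2,1}  Σφ=4+4+1+1=10
[q^12] φ(1)=1,φ(2)=1,φ(3)=2,φ(4)=2,φ(6)=2,φ(12)=4 ⇒ 12
n=32: 1·32 2·16 4·8 8·4 16·2 32·1  φ→[1+1+2+4+8+16]=32
n=34: 34·1 17·2 2·17 1·34  φ→[16+16+1+1]=34
n=35: 1·35 5·7 7·5 35·1  φ→[1+4+6+24]=35

10, 12, 32, 34, 35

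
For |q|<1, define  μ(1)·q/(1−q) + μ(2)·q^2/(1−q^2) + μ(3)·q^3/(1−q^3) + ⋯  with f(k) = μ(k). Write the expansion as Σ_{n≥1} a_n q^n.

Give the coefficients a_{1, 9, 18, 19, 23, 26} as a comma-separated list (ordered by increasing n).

[q^1] μ(1)=1 ⇒ 1
[q^9] μ(9)=0,μ(3)=-1,μ(1)=1 ⇒ 0
q^18  k|18↦μ(k): 1:1 2:-1 3:-1 6:1 9:0 18:0  a_18=0
[q^19] μ(1)=1,μ(19)=-1 ⇒ 0
d|23:{23,1}  Σμ=(-1)+1=0
[q^26] μ(26)=1,μ(13)=-1,μ(2)=-1,μ(1)=1 ⇒ 0

1, 0, 0, 0, 0, 0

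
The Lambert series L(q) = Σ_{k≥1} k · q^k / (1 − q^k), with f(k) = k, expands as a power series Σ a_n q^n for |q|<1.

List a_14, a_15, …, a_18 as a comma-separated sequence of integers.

24, 24, 31, 18, 39

d|14:{14,7,2,1}  Σf=14+7+2+1=24
d|15:{1,3,5,15}  Σf=1+3+5+15=24
[q^16] f(1)=1,f(2)=2,f(4)=4,f(8)=8,f(16)=16 ⇒ 31
d|17:{17,1}  Σf=17+1=18
[q^18] f(1)=1,f(2)=2,f(3)=3,f(6)=6,f(9)=9,f(18)=18 ⇒ 39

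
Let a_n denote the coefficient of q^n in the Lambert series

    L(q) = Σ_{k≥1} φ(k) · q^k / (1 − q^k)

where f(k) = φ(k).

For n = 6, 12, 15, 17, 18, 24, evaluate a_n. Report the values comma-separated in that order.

d|6:{1,2,3,6}  Σφ=1+1+2+2=6
n=12: 12·1 6·2 4·3 3·4 2·6 1·12  φ→[4+2+2+2+1+1]=12
q^15  k|15↦φ(k): 1:1 3:2 5:4 15:8  a_15=15
q^17  k|17↦φ(k): 1:1 17:16  a_17=17
d|18:{1,2,3,6,9,18}  Σφ=1+1+2+2+6+6=18
[q^24] φ(1)=1,φ(2)=1,φ(3)=2,φ(4)=2,φ(6)=2,φ(8)=4,φ(12)=4,φ(24)=8 ⇒ 24

6, 12, 15, 17, 18, 24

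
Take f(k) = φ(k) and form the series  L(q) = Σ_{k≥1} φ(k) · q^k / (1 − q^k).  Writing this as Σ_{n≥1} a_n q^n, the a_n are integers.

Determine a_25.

n=25: 1·25 5·5 25·1  φ→[1+4+20]=25

a_25 = 25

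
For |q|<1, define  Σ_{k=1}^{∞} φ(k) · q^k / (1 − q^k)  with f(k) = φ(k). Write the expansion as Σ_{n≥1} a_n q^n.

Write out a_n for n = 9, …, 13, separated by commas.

n=9: 9·1 3·3 1·9  φ→[6+2+1]=9
q^10  k|10↦φ(k): 1:1 2:1 5:4 10:4  a_10=10
d|11:{11,1}  Σφ=10+1=11
q^12  k|12↦φ(k): 12:4 6:2 4:2 3:2 2:1 1:1  a_12=12
d|13:{13,1}  Σφ=12+1=13

9, 10, 11, 12, 13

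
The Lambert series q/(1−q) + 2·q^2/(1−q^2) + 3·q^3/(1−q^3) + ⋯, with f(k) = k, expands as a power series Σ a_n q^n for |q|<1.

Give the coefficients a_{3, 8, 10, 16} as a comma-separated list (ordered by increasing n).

4, 15, 18, 31

d|3:{1,3}  Σf=1+3=4
q^8  k|8↦f(k): 1:1 2:2 4:4 8:8  a_8=15
q^10  k|10↦f(k): 1:1 2:2 5:5 10:10  a_10=18
q^16  k|16↦f(k): 1:1 2:2 4:4 8:8 16:16  a_16=31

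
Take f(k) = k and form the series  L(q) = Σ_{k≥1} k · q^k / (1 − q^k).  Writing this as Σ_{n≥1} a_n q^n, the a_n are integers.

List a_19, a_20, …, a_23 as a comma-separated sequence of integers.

20, 42, 32, 36, 24

[q^19] f(19)=19,f(1)=1 ⇒ 20
d|20:{1,2,4,5,10,20}  Σf=1+2+4+5+10+20=42
d|21:{1,3,7,21}  Σf=1+3+7+21=32
d|22:{22,11,2,1}  Σf=22+11+2+1=36
[q^23] f(23)=23,f(1)=1 ⇒ 24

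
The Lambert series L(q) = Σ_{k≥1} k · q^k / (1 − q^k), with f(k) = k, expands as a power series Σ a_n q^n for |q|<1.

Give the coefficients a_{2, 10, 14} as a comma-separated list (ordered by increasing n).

[q^2] f(1)=1,f(2)=2 ⇒ 3
[q^10] f(10)=10,f(5)=5,f(2)=2,f(1)=1 ⇒ 18
[q^14] f(14)=14,f(7)=7,f(2)=2,f(1)=1 ⇒ 24

3, 18, 24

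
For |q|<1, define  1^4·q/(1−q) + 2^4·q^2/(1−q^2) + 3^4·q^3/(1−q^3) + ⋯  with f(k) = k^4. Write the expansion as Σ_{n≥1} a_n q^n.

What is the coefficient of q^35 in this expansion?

d|35:{1,5,7,35}  Σf=1+625+2401+1500625=1503652

a_35 = 1503652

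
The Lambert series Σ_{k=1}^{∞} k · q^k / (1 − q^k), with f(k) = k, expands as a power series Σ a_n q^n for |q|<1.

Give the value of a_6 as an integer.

[q^6] f(6)=6,f(3)=3,f(2)=2,f(1)=1 ⇒ 12

a_6 = 12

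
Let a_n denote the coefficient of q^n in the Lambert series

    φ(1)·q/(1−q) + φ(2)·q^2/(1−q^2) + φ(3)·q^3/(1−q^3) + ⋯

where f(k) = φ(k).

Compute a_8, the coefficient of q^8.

q^8  k|8↦φ(k): 1:1 2:1 4:2 8:4  a_8=8

a_8 = 8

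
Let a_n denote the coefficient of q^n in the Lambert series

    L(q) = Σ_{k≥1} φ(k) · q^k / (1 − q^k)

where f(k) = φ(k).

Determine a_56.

q^56  k|56↦φ(k): 56:24 28:12 14:6 8:4 7:6 4:2 2:1 1:1  a_56=56

a_56 = 56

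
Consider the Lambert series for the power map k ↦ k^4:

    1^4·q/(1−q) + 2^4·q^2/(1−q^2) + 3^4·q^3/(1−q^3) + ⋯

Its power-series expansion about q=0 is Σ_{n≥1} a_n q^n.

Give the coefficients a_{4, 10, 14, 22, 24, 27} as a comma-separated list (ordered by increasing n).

273, 10642, 40834, 248914, 358258, 538084

n=4: 4·1 2·2 1·4  f→[256+16+1]=273
[q^10] f(10)=10000,f(5)=625,f(2)=16,f(1)=1 ⇒ 10642
n=14: 1·14 2·7 7·2 14·1  f→[1+16+2401+38416]=40834
[q^22] f(22)=234256,f(11)=14641,f(2)=16,f(1)=1 ⇒ 248914
[q^24] f(24)=331776,f(12)=20736,f(8)=4096,f(6)=1296,f(4)=256,f(3)=81,f(2)=16,f(1)=1 ⇒ 358258
q^27  k|27↦f(k): 1:1 3:81 9:6561 27:531441  a_27=538084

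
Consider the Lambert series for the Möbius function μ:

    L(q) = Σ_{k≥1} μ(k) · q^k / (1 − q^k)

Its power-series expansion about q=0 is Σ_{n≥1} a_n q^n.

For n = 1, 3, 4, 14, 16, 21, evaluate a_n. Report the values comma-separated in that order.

1, 0, 0, 0, 0, 0

d|1:{1}  Σμ=1=1
n=3: 3·1 1·3  μ→[(-1)+1]=0
[q^4] μ(4)=0,μ(2)=-1,μ(1)=1 ⇒ 0
q^14  k|14↦μ(k): 14:1 7:-1 2:-1 1:1  a_14=0
[q^16] μ(16)=0,μ(8)=0,μ(4)=0,μ(2)=-1,μ(1)=1 ⇒ 0
d|21:{1,3,7,21}  Σμ=1+(-1)+(-1)+1=0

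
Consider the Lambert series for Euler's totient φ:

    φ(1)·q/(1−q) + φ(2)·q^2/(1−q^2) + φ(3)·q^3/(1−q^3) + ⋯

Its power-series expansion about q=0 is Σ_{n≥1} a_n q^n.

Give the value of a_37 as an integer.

d|37:{1,37}  Σφ=1+36=37

a_37 = 37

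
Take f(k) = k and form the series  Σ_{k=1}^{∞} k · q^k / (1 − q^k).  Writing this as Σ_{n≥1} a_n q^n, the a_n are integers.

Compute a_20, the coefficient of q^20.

a_20 = 42

n=20: 1·20 2·10 4·5 5·4 10·2 20·1  f→[1+2+4+5+10+20]=42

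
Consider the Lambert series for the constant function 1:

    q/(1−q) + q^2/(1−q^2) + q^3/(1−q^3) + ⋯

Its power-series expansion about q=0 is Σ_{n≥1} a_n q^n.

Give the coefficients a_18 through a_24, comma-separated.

q^18  k|18↦f(k): 1:1 2:1 3:1 6:1 9:1 18:1  a_18=6
d|19:{1,19}  Σf=1+1=2
d|20:{20,10,5,4,2,1}  Σf=1+1+1+1+1+1=6
[q^21] f(1)=1,f(3)=1,f(7)=1,f(21)=1 ⇒ 4
[q^22] f(1)=1,f(2)=1,f(11)=1,f(22)=1 ⇒ 4
[q^23] f(1)=1,f(23)=1 ⇒ 2
q^24  k|24↦f(k): 1:1 2:1 3:1 4:1 6:1 8:1 12:1 24:1  a_24=8

6, 2, 6, 4, 4, 2, 8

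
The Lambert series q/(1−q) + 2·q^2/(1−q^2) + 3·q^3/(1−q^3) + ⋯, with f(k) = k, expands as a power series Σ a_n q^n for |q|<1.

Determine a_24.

a_24 = 60

d|24:{24,12,8,6,4,3,2,1}  Σf=24+12+8+6+4+3+2+1=60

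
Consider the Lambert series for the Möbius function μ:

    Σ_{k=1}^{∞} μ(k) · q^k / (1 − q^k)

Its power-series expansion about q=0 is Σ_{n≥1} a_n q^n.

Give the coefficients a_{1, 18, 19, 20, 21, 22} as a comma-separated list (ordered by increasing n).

n=1: 1·1  μ→[1]=1
n=18: 18·1 9·2 6·3 3·6 2·9 1·18  μ→[0+0+1+(-1)+(-1)+1]=0
d|19:{1,19}  Σμ=1+(-1)=0
[q^20] μ(1)=1,μ(2)=-1,μ(4)=0,μ(5)=-1,μ(10)=1,μ(20)=0 ⇒ 0
[q^21] μ(1)=1,μ(3)=-1,μ(7)=-1,μ(21)=1 ⇒ 0
[q^22] μ(22)=1,μ(11)=-1,μ(2)=-1,μ(1)=1 ⇒ 0

1, 0, 0, 0, 0, 0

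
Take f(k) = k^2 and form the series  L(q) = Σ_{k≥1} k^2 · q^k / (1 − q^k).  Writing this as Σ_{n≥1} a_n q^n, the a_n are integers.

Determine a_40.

d|40:{1,2,4,5,8,10,20,40}  Σf=1+4+16+25+64+100+400+1600=2210

a_40 = 2210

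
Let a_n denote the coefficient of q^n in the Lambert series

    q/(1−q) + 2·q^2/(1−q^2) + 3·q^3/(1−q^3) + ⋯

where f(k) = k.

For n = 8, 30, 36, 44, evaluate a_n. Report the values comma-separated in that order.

n=8: 1·8 2·4 4·2 8·1  f→[1+2+4+8]=15
d|30:{30,15,10,6,5,3,2,1}  Σf=30+15+10+6+5+3+2+1=72
[q^36] f(36)=36,f(18)=18,f(12)=12,f(9)=9,f(6)=6,f(4)=4,f(3)=3,f(2)=2,f(1)=1 ⇒ 91
q^44  k|44↦f(k): 1:1 2:2 4:4 11:11 22:22 44:44  a_44=84

15, 72, 91, 84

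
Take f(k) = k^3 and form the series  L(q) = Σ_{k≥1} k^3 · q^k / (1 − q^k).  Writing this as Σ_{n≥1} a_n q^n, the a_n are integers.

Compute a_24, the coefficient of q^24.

a_24 = 16380

[q^24] f(1)=1,f(2)=8,f(3)=27,f(4)=64,f(6)=216,f(8)=512,f(12)=1728,f(24)=13824 ⇒ 16380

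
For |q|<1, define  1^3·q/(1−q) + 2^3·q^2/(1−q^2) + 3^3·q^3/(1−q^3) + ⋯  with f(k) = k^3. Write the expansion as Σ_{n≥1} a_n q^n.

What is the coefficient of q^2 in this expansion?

q^2  k|2↦f(k): 2:8 1:1  a_2=9

a_2 = 9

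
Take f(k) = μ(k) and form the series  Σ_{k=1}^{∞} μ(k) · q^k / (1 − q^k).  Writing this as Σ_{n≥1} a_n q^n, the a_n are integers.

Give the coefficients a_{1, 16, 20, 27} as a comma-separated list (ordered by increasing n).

q^1  k|1↦μ(k): 1:1  a_1=1
d|16:{1,2,4,8,16}  Σμ=1+(-1)+0+0+0=0
n=20: 20·1 10·2 5·4 4·5 2·10 1·20  μ→[0+1+(-1)+0+(-1)+1]=0
d|27:{1,3,9,27}  Σμ=1+(-1)+0+0=0

1, 0, 0, 0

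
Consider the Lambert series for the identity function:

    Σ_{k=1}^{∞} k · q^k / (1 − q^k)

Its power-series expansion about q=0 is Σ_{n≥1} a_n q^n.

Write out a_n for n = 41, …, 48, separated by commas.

42, 96, 44, 84, 78, 72, 48, 124

q^41  k|41↦f(k): 41:41 1:1  a_41=42
q^42  k|42↦f(k): 42:42 21:21 14:14 7:7 6:6 3:3 2:2 1:1  a_42=96
q^43  k|43↦f(k): 43:43 1:1  a_43=44
d|44:{44,22,11,4,2,1}  Σf=44+22+11+4+2+1=84
q^45  k|45↦f(k): 45:45 15:15 9:9 5:5 3:3 1:1  a_45=78
n=46: 46·1 23·2 2·23 1·46  f→[46+23+2+1]=72
q^47  k|47↦f(k): 47:47 1:1  a_47=48
d|48:{1,2,3,4,6,8,12,16,24,48}  Σf=1+2+3+4+6+8+12+16+24+48=124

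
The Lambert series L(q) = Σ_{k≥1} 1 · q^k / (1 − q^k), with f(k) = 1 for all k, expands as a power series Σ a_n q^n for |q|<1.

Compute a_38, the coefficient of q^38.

a_38 = 4

q^38  k|38↦f(k): 38:1 19:1 2:1 1:1  a_38=4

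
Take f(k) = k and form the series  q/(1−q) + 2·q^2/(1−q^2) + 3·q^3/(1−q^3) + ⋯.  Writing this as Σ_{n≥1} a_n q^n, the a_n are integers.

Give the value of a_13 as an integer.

n=13: 1·13 13·1  f→[1+13]=14

a_13 = 14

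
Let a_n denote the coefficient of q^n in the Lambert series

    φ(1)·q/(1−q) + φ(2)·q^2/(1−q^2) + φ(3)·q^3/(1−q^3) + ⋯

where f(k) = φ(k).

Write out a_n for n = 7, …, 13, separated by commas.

n=7: 7·1 1·7  φ→[6+1]=7
n=8: 8·1 4·2 2·4 1·8  φ→[4+2+1+1]=8
[q^9] φ(1)=1,φ(3)=2,φ(9)=6 ⇒ 9
q^10  k|10↦φ(k): 10:4 5:4 2:1 1:1  a_10=10
d|11:{1,11}  Σφ=1+10=11
d|12:{12,6,4,3,2,1}  Σφ=4+2+2+2+1+1=12
n=13: 1·13 13·1  φ→[1+12]=13

7, 8, 9, 10, 11, 12, 13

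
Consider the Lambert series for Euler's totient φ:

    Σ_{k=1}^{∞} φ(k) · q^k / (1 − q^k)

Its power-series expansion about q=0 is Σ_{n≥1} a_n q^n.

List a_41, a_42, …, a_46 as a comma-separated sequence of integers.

q^41  k|41↦φ(k): 41:40 1:1  a_41=41
[q^42] φ(42)=12,φ(21)=12,φ(14)=6,φ(7)=6,φ(6)=2,φ(3)=2,φ(2)=1,φ(1)=1 ⇒ 42
[q^43] φ(43)=42,φ(1)=1 ⇒ 43
[q^44] φ(44)=20,φ(22)=10,φ(11)=10,φ(4)=2,φ(2)=1,φ(1)=1 ⇒ 44
d|45:{45,15,9,5,3,1}  Σφ=24+8+6+4+2+1=45
q^46  k|46↦φ(k): 1:1 2:1 23:22 46:22  a_46=46

41, 42, 43, 44, 45, 46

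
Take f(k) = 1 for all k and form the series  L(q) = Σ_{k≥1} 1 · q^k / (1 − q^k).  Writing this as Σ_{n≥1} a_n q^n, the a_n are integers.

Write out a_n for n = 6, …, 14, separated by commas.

q^6  k|6↦f(k): 6:1 3:1 2:1 1:1  a_6=4
d|7:{7,1}  Σf=1+1=2
q^8  k|8↦f(k): 1:1 2:1 4:1 8:1  a_8=4
[q^9] f(9)=1,f(3)=1,f(1)=1 ⇒ 3
q^10  k|10↦f(k): 1:1 2:1 5:1 10:1  a_10=4
[q^11] f(1)=1,f(11)=1 ⇒ 2
n=12: 12·1 6·2 4·3 3·4 2·6 1·12  f→[1+1+1+1+1+1]=6
q^13  k|13↦f(k): 13:1 1:1  a_13=2
q^14  k|14↦f(k): 1:1 2:1 7:1 14:1  a_14=4

4, 2, 4, 3, 4, 2, 6, 2, 4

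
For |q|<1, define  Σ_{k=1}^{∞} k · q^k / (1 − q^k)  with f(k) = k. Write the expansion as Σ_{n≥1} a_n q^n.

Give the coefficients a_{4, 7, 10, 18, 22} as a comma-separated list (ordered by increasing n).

7, 8, 18, 39, 36

q^4  k|4↦f(k): 1:1 2:2 4:4  a_4=7
d|7:{1,7}  Σf=1+7=8
[q^10] f(10)=10,f(5)=5,f(2)=2,f(1)=1 ⇒ 18
q^18  k|18↦f(k): 1:1 2:2 3:3 6:6 9:9 18:18  a_18=39
[q^22] f(22)=22,f(11)=11,f(2)=2,f(1)=1 ⇒ 36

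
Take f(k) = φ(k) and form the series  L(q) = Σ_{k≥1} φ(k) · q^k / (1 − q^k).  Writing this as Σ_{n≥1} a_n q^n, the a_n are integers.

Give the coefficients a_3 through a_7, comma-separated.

[q^3] φ(3)=2,φ(1)=1 ⇒ 3
n=4: 4·1 2·2 1·4  φ→[2+1+1]=4
n=5: 1·5 5·1  φ→[1+4]=5
q^6  k|6↦φ(k): 6:2 3:2 2:1 1:1  a_6=6
q^7  k|7↦φ(k): 7:6 1:1  a_7=7

3, 4, 5, 6, 7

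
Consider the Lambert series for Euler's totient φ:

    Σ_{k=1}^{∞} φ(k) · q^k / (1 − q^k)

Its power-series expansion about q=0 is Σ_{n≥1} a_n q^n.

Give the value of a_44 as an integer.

q^44  k|44↦φ(k): 1:1 2:1 4:2 11:10 22:10 44:20  a_44=44

a_44 = 44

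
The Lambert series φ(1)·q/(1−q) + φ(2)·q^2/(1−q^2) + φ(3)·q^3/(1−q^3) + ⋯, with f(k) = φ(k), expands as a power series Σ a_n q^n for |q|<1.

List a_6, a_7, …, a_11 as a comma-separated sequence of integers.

[q^6] φ(1)=1,φ(2)=1,φ(3)=2,φ(6)=2 ⇒ 6
q^7  k|7↦φ(k): 7:6 1:1  a_7=7
q^8  k|8↦φ(k): 8:4 4:2 2:1 1:1  a_8=8
[q^9] φ(9)=6,φ(3)=2,φ(1)=1 ⇒ 9
q^10  k|10↦φ(k): 1:1 2:1 5:4 10:4  a_10=10
d|11:{1,11}  Σφ=1+10=11

6, 7, 8, 9, 10, 11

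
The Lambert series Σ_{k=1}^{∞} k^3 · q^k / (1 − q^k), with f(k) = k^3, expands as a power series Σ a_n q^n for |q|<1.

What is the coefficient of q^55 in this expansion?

[q^55] f(55)=166375,f(11)=1331,f(5)=125,f(1)=1 ⇒ 167832

a_55 = 167832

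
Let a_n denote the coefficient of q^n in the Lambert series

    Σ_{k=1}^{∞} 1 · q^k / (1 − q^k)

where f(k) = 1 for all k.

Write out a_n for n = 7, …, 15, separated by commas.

2, 4, 3, 4, 2, 6, 2, 4, 4

q^7  k|7↦f(k): 7:1 1:1  a_7=2
[q^8] f(1)=1,f(2)=1,f(4)=1,f(8)=1 ⇒ 4
q^9  k|9↦f(k): 9:1 3:1 1:1  a_9=3
d|10:{10,5,2,1}  Σf=1+1+1+1=4
q^11  k|11↦f(k): 11:1 1:1  a_11=2
[q^12] f(12)=1,f(6)=1,f(4)=1,f(3)=1,f(2)=1,f(1)=1 ⇒ 6
[q^13] f(1)=1,f(13)=1 ⇒ 2
d|14:{14,7,2,1}  Σf=1+1+1+1=4
q^15  k|15↦f(k): 15:1 5:1 3:1 1:1  a_15=4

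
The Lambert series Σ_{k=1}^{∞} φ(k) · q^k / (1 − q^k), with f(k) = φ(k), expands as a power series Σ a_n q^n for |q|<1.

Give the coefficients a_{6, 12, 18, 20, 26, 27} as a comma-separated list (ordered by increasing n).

d|6:{6,3,2,1}  Σφ=2+2+1+1=6
q^12  k|12↦φ(k): 12:4 6:2 4:2 3:2 2:1 1:1  a_12=12
q^18  k|18↦φ(k): 1:1 2:1 3:2 6:2 9:6 18:6  a_18=18
[q^20] φ(20)=8,φ(10)=4,φ(5)=4,φ(4)=2,φ(2)=1,φ(1)=1 ⇒ 20
[q^26] φ(1)=1,φ(2)=1,φ(13)=12,φ(26)=12 ⇒ 26
n=27: 1·27 3·9 9·3 27·1  φ→[1+2+6+18]=27

6, 12, 18, 20, 26, 27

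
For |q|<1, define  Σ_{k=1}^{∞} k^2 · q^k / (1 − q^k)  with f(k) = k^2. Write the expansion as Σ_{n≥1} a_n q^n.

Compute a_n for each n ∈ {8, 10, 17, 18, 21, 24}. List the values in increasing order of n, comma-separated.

85, 130, 290, 455, 500, 850

[q^8] f(8)=64,f(4)=16,f(2)=4,f(1)=1 ⇒ 85
d|10:{1,2,5,10}  Σf=1+4+25+100=130
n=17: 1·17 17·1  f→[1+289]=290
[q^18] f(1)=1,f(2)=4,f(3)=9,f(6)=36,f(9)=81,f(18)=324 ⇒ 455
n=21: 21·1 7·3 3·7 1·21  f→[441+49+9+1]=500
n=24: 24·1 12·2 8·3 6·4 4·6 3·8 2·12 1·24  f→[576+144+64+36+16+9+4+1]=850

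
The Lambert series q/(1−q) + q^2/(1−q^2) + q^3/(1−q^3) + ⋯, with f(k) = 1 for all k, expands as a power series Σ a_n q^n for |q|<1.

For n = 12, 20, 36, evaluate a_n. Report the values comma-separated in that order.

n=12: 1·12 2·6 3·4 4·3 6·2 12·1  f→[1+1+1+1+1+1]=6
q^20  k|20↦f(k): 20:1 10:1 5:1 4:1 2:1 1:1  a_20=6
q^36  k|36↦f(k): 1:1 2:1 3:1 4:1 6:1 9:1 12:1 18:1 36:1  a_36=9

6, 6, 9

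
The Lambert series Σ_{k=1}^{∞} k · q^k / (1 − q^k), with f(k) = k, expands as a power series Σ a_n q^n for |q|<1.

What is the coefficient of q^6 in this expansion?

n=6: 6·1 3·2 2·3 1·6  f→[6+3+2+1]=12

a_6 = 12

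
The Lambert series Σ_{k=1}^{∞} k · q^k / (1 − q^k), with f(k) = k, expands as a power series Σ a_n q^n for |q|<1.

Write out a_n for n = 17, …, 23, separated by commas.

n=17: 1·17 17·1  f→[1+17]=18
n=18: 1·18 2·9 3·6 6·3 9·2 18·1  f→[1+2+3+6+9+18]=39
n=19: 19·1 1·19  f→[19+1]=20
[q^20] f(20)=20,f(10)=10,f(5)=5,f(4)=4,f(2)=2,f(1)=1 ⇒ 42
n=21: 1·21 3·7 7·3 21·1  f→[1+3+7+21]=32
q^22  k|22↦f(k): 22:22 11:11 2:2 1:1  a_22=36
q^23  k|23↦f(k): 23:23 1:1  a_23=24

18, 39, 20, 42, 32, 36, 24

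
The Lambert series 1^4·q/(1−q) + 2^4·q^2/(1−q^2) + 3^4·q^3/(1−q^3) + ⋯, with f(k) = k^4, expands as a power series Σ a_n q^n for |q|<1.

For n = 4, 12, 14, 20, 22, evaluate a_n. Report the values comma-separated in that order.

[q^4] f(4)=256,f(2)=16,f(1)=1 ⇒ 273
d|12:{12,6,4,3,2,1}  Σf=20736+1296+256+81+16+1=22386
d|14:{14,7,2,1}  Σf=38416+2401+16+1=40834
[q^20] f(20)=160000,f(10)=10000,f(5)=625,f(4)=256,f(2)=16,f(1)=1 ⇒ 170898
n=22: 1·22 2·11 11·2 22·1  f→[1+16+14641+234256]=248914

273, 22386, 40834, 170898, 248914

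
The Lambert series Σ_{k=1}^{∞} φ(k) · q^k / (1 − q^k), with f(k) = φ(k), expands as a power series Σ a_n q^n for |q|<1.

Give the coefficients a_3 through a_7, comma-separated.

q^3  k|3↦φ(k): 3:2 1:1  a_3=3
[q^4] φ(1)=1,φ(2)=1,φ(4)=2 ⇒ 4
[q^5] φ(1)=1,φ(5)=4 ⇒ 5
n=6: 1·6 2·3 3·2 6·1  φ→[1+1+2+2]=6
[q^7] φ(7)=6,φ(1)=1 ⇒ 7

3, 4, 5, 6, 7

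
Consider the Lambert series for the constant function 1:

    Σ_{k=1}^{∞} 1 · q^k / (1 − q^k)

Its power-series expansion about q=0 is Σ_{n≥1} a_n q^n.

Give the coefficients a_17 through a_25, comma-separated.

2, 6, 2, 6, 4, 4, 2, 8, 3

[q^17] f(1)=1,f(17)=1 ⇒ 2
n=18: 18·1 9·2 6·3 3·6 2·9 1·18  f→[1+1+1+1+1+1]=6
q^19  k|19↦f(k): 1:1 19:1  a_19=2
q^20  k|20↦f(k): 1:1 2:1 4:1 5:1 10:1 20:1  a_20=6
n=21: 1·21 3·7 7·3 21·1  f→[1+1+1+1]=4
[q^22] f(1)=1,f(2)=1,f(11)=1,f(22)=1 ⇒ 4
[q^23] f(23)=1,f(1)=1 ⇒ 2
[q^24] f(24)=1,f(12)=1,f(8)=1,f(6)=1,f(4)=1,f(3)=1,f(2)=1,f(1)=1 ⇒ 8
d|25:{1,5,25}  Σf=1+1+1=3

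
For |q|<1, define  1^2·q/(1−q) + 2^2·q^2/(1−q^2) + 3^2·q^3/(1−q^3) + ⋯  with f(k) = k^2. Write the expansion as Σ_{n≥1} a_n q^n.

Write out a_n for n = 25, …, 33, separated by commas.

651, 850, 820, 1050, 842, 1300, 962, 1365, 1220

[q^25] f(1)=1,f(5)=25,f(25)=625 ⇒ 651
d|26:{1,2,13,26}  Σf=1+4+169+676=850
[q^27] f(27)=729,f(9)=81,f(3)=9,f(1)=1 ⇒ 820
n=28: 1·28 2·14 4·7 7·4 14·2 28·1  f→[1+4+16+49+196+784]=1050
n=29: 1·29 29·1  f→[1+841]=842
q^30  k|30↦f(k): 30:900 15:225 10:100 6:36 5:25 3:9 2:4 1:1  a_30=1300
q^31  k|31↦f(k): 1:1 31:961  a_31=962
d|32:{1,2,4,8,16,32}  Σf=1+4+16+64+256+1024=1365
n=33: 33·1 11·3 3·11 1·33  f→[1089+121+9+1]=1220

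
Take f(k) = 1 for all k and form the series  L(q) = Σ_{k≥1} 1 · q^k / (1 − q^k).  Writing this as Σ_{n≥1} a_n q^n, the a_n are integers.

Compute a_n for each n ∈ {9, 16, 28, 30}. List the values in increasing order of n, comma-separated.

n=9: 9·1 3·3 1·9  f→[1+1+1]=3
n=16: 1·16 2·8 4·4 8·2 16·1  f→[1+1+1+1+1]=5
[q^28] f(28)=1,f(14)=1,f(7)=1,f(4)=1,f(2)=1,f(1)=1 ⇒ 6
n=30: 1·30 2·15 3·10 5·6 6·5 10·3 15·2 30·1  f→[1+1+1+1+1+1+1+1]=8

3, 5, 6, 8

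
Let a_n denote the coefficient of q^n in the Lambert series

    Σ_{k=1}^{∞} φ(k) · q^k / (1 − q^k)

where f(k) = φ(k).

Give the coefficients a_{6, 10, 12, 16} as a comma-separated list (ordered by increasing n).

[q^6] φ(1)=1,φ(2)=1,φ(3)=2,φ(6)=2 ⇒ 6
n=10: 10·1 5·2 2·5 1·10  φ→[4+4+1+1]=10
[q^12] φ(1)=1,φ(2)=1,φ(3)=2,φ(4)=2,φ(6)=2,φ(12)=4 ⇒ 12
n=16: 1·16 2·8 4·4 8·2 16·1  φ→[1+1+2+4+8]=16

6, 10, 12, 16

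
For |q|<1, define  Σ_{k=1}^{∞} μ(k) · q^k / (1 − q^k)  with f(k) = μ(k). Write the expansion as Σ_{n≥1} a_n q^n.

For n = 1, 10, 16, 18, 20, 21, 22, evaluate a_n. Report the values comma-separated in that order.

q^1  k|1↦μ(k): 1:1  a_1=1
q^10  k|10↦μ(k): 1:1 2:-1 5:-1 10:1  a_10=0
n=16: 1·16 2·8 4·4 8·2 16·1  μ→[1+(-1)+0+0+0]=0
q^18  k|18↦μ(k): 1:1 2:-1 3:-1 6:1 9:0 18:0  a_18=0
[q^20] μ(1)=1,μ(2)=-1,μ(4)=0,μ(5)=-1,μ(10)=1,μ(20)=0 ⇒ 0
[q^21] μ(1)=1,μ(3)=-1,μ(7)=-1,μ(21)=1 ⇒ 0
q^22  k|22↦μ(k): 1:1 2:-1 11:-1 22:1  a_22=0

1, 0, 0, 0, 0, 0, 0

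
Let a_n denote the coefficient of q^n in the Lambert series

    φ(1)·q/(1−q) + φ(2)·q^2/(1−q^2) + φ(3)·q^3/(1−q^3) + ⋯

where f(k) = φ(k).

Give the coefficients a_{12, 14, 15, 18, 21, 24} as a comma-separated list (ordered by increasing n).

[q^12] φ(12)=4,φ(6)=2,φ(4)=2,φ(3)=2,φ(2)=1,φ(1)=1 ⇒ 12
d|14:{1,2,7,14}  Σφ=1+1+6+6=14
d|15:{1,3,5,15}  Σφ=1+2+4+8=15
[q^18] φ(1)=1,φ(2)=1,φ(3)=2,φ(6)=2,φ(9)=6,φ(18)=6 ⇒ 18
[q^21] φ(1)=1,φ(3)=2,φ(7)=6,φ(21)=12 ⇒ 21
q^24  k|24↦φ(k): 24:8 12:4 8:4 6:2 4:2 3:2 2:1 1:1  a_24=24

12, 14, 15, 18, 21, 24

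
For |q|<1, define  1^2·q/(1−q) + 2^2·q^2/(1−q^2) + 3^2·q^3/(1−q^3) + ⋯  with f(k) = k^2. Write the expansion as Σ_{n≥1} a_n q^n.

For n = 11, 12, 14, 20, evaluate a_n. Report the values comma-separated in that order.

122, 210, 250, 546

d|11:{1,11}  Σf=1+121=122
d|12:{12,6,4,3,2,1}  Σf=144+36+16+9+4+1=210
[q^14] f(14)=196,f(7)=49,f(2)=4,f(1)=1 ⇒ 250
[q^20] f(20)=400,f(10)=100,f(5)=25,f(4)=16,f(2)=4,f(1)=1 ⇒ 546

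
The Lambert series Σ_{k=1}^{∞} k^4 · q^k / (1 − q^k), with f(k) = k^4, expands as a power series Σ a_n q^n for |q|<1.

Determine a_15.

a_15 = 51332

n=15: 1·15 3·5 5·3 15·1  f→[1+81+625+50625]=51332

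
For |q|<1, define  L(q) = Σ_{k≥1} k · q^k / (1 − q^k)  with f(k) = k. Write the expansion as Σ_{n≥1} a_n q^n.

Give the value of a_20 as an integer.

d|20:{20,10,5,4,2,1}  Σf=20+10+5+4+2+1=42

a_20 = 42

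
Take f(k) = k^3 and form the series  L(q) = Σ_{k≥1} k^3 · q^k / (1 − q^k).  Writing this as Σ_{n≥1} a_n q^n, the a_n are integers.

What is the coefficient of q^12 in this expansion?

[q^12] f(12)=1728,f(6)=216,f(4)=64,f(3)=27,f(2)=8,f(1)=1 ⇒ 2044

a_12 = 2044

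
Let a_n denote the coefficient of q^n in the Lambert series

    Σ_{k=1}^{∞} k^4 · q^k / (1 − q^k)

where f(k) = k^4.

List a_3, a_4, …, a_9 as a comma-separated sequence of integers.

82, 273, 626, 1394, 2402, 4369, 6643

[q^3] f(1)=1,f(3)=81 ⇒ 82
q^4  k|4↦f(k): 1:1 2:16 4:256  a_4=273
n=5: 5·1 1·5  f→[625+1]=626
[q^6] f(6)=1296,f(3)=81,f(2)=16,f(1)=1 ⇒ 1394
n=7: 7·1 1·7  f→[2401+1]=2402
[q^8] f(1)=1,f(2)=16,f(4)=256,f(8)=4096 ⇒ 4369
d|9:{1,3,9}  Σf=1+81+6561=6643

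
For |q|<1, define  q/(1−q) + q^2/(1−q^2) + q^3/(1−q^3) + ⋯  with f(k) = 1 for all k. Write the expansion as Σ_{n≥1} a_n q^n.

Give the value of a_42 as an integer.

q^42  k|42↦f(k): 42:1 21:1 14:1 7:1 6:1 3:1 2:1 1:1  a_42=8

a_42 = 8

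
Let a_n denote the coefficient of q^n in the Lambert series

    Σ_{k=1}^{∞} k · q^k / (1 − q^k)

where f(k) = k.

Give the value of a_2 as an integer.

[q^2] f(2)=2,f(1)=1 ⇒ 3

a_2 = 3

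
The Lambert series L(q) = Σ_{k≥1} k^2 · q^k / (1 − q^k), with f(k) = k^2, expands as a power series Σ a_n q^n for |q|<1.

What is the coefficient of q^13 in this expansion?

[q^13] f(1)=1,f(13)=169 ⇒ 170

a_13 = 170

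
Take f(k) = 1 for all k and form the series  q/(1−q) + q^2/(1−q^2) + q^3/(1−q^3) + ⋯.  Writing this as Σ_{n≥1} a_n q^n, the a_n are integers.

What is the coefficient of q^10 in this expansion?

d|10:{10,5,2,1}  Σf=1+1+1+1=4

a_10 = 4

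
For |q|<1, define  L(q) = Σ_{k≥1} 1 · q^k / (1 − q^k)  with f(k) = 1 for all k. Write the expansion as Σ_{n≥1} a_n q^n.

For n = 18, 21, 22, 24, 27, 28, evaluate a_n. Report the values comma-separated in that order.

[q^18] f(1)=1,f(2)=1,f(3)=1,f(6)=1,f(9)=1,f(18)=1 ⇒ 6
n=21: 21·1 7·3 3·7 1·21  f→[1+1+1+1]=4
n=22: 1·22 2·11 11·2 22·1  f→[1+1+1+1]=4
d|24:{24,12,8,6,4,3,2,1}  Σf=1+1+1+1+1+1+1+1=8
d|27:{27,9,3,1}  Σf=1+1+1+1=4
[q^28] f(1)=1,f(2)=1,f(4)=1,f(7)=1,f(14)=1,f(28)=1 ⇒ 6

6, 4, 4, 8, 4, 6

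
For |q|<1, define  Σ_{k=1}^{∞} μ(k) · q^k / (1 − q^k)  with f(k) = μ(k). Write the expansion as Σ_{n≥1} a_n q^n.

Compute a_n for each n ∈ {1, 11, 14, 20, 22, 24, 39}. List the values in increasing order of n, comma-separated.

1, 0, 0, 0, 0, 0, 0

q^1  k|1↦μ(k): 1:1  a_1=1
[q^11] μ(1)=1,μ(11)=-1 ⇒ 0
[q^14] μ(1)=1,μ(2)=-1,μ(7)=-1,μ(14)=1 ⇒ 0
[q^20] μ(1)=1,μ(2)=-1,μ(4)=0,μ(5)=-1,μ(10)=1,μ(20)=0 ⇒ 0
[q^22] μ(22)=1,μ(11)=-1,μ(2)=-1,μ(1)=1 ⇒ 0
n=24: 1·24 2·12 3·8 4·6 6·4 8·3 12·2 24·1  μ→[1+(-1)+(-1)+0+1+0+0+0]=0
q^39  k|39↦μ(k): 1:1 3:-1 13:-1 39:1  a_39=0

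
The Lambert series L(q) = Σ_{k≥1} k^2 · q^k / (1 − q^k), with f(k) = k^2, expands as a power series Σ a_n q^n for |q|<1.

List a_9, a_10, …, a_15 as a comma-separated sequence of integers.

91, 130, 122, 210, 170, 250, 260

q^9  k|9↦f(k): 1:1 3:9 9:81  a_9=91
[q^10] f(10)=100,f(5)=25,f(2)=4,f(1)=1 ⇒ 130
d|11:{11,1}  Σf=121+1=122
d|12:{12,6,4,3,2,1}  Σf=144+36+16+9+4+1=210
q^13  k|13↦f(k): 1:1 13:169  a_13=170
[q^14] f(1)=1,f(2)=4,f(7)=49,f(14)=196 ⇒ 250
d|15:{15,5,3,1}  Σf=225+25+9+1=260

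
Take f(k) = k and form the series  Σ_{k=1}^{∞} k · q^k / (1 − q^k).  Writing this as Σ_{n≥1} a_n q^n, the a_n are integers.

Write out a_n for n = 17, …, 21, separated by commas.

18, 39, 20, 42, 32

d|17:{1,17}  Σf=1+17=18
d|18:{18,9,6,3,2,1}  Σf=18+9+6+3+2+1=39
[q^19] f(19)=19,f(1)=1 ⇒ 20
n=20: 20·1 10·2 5·4 4·5 2·10 1·20  f→[20+10+5+4+2+1]=42
q^21  k|21↦f(k): 1:1 3:3 7:7 21:21  a_21=32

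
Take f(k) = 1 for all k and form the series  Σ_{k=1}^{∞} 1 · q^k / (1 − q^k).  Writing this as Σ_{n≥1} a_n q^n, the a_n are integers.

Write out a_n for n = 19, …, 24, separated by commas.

2, 6, 4, 4, 2, 8

[q^19] f(1)=1,f(19)=1 ⇒ 2
d|20:{20,10,5,4,2,1}  Σf=1+1+1+1+1+1=6
n=21: 21·1 7·3 3·7 1·21  f→[1+1+1+1]=4
[q^22] f(22)=1,f(11)=1,f(2)=1,f(1)=1 ⇒ 4
q^23  k|23↦f(k): 1:1 23:1  a_23=2
n=24: 1·24 2·12 3·8 4·6 6·4 8·3 12·2 24·1  f→[1+1+1+1+1+1+1+1]=8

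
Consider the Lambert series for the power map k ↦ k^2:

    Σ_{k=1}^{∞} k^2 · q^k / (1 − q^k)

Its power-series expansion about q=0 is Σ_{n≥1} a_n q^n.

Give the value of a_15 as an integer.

[q^15] f(15)=225,f(5)=25,f(3)=9,f(1)=1 ⇒ 260

a_15 = 260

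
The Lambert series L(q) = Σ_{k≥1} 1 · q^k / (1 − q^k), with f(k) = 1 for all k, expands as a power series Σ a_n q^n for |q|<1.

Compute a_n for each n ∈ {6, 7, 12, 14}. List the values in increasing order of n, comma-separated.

4, 2, 6, 4

n=6: 1·6 2·3 3·2 6·1  f→[1+1+1+1]=4
[q^7] f(1)=1,f(7)=1 ⇒ 2
n=12: 1·12 2·6 3·4 4·3 6·2 12·1  f→[1+1+1+1+1+1]=6
n=14: 14·1 7·2 2·7 1·14  f→[1+1+1+1]=4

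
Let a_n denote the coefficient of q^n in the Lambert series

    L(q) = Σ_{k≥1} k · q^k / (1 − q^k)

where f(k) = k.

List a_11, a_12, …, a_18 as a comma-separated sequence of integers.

d|11:{11,1}  Σf=11+1=12
q^12  k|12↦f(k): 1:1 2:2 3:3 4:4 6:6 12:12  a_12=28
[q^13] f(13)=13,f(1)=1 ⇒ 14
n=14: 14·1 7·2 2·7 1·14  f→[14+7+2+1]=24
d|15:{15,5,3,1}  Σf=15+5+3+1=24
[q^16] f(16)=16,f(8)=8,f(4)=4,f(2)=2,f(1)=1 ⇒ 31
n=17: 17·1 1·17  f→[17+1]=18
q^18  k|18↦f(k): 1:1 2:2 3:3 6:6 9:9 18:18  a_18=39

12, 28, 14, 24, 24, 31, 18, 39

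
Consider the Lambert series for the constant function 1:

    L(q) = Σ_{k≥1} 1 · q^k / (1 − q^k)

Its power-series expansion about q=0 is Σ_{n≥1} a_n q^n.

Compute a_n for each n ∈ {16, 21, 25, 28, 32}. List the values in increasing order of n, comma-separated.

5, 4, 3, 6, 6

[q^16] f(1)=1,f(2)=1,f(4)=1,f(8)=1,f(16)=1 ⇒ 5
q^21  k|21↦f(k): 21:1 7:1 3:1 1:1  a_21=4
[q^25] f(1)=1,f(5)=1,f(25)=1 ⇒ 3
q^28  k|28↦f(k): 28:1 14:1 7:1 4:1 2:1 1:1  a_28=6
q^32  k|32↦f(k): 1:1 2:1 4:1 8:1 16:1 32:1  a_32=6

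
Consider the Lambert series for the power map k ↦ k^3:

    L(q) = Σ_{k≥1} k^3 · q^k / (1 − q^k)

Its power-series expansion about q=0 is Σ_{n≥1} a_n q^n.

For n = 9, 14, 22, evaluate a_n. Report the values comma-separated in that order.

[q^9] f(9)=729,f(3)=27,f(1)=1 ⇒ 757
q^14  k|14↦f(k): 1:1 2:8 7:343 14:2744  a_14=3096
[q^22] f(1)=1,f(2)=8,f(11)=1331,f(22)=10648 ⇒ 11988

757, 3096, 11988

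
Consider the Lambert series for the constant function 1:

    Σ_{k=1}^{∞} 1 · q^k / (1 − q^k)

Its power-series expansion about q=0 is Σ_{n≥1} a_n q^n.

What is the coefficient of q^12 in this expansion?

n=12: 12·1 6·2 4·3 3·4 2·6 1·12  f→[1+1+1+1+1+1]=6

a_12 = 6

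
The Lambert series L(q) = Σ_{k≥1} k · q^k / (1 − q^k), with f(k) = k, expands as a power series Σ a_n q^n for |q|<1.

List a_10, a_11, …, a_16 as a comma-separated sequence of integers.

18, 12, 28, 14, 24, 24, 31

[q^10] f(10)=10,f(5)=5,f(2)=2,f(1)=1 ⇒ 18
q^11  k|11↦f(k): 1:1 11:11  a_11=12
n=12: 12·1 6·2 4·3 3·4 2·6 1·12  f→[12+6+4+3+2+1]=28
d|13:{1,13}  Σf=1+13=14
[q^14] f(1)=1,f(2)=2,f(7)=7,f(14)=14 ⇒ 24
[q^15] f(1)=1,f(3)=3,f(5)=5,f(15)=15 ⇒ 24
[q^16] f(1)=1,f(2)=2,f(4)=4,f(8)=8,f(16)=16 ⇒ 31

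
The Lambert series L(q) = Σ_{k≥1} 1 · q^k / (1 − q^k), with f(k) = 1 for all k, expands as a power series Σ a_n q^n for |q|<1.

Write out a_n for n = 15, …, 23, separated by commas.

4, 5, 2, 6, 2, 6, 4, 4, 2

n=15: 15·1 5·3 3·5 1·15  f→[1+1+1+1]=4
[q^16] f(16)=1,f(8)=1,f(4)=1,f(2)=1,f(1)=1 ⇒ 5
[q^17] f(17)=1,f(1)=1 ⇒ 2
n=18: 18·1 9·2 6·3 3·6 2·9 1·18  f→[1+1+1+1+1+1]=6
[q^19] f(19)=1,f(1)=1 ⇒ 2
d|20:{20,10,5,4,2,1}  Σf=1+1+1+1+1+1=6
[q^21] f(1)=1,f(3)=1,f(7)=1,f(21)=1 ⇒ 4
n=22: 22·1 11·2 2·11 1·22  f→[1+1+1+1]=4
[q^23] f(23)=1,f(1)=1 ⇒ 2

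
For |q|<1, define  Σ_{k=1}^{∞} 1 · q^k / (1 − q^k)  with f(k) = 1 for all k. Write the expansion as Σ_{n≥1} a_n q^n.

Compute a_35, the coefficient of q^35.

a_35 = 4

q^35  k|35↦f(k): 1:1 5:1 7:1 35:1  a_35=4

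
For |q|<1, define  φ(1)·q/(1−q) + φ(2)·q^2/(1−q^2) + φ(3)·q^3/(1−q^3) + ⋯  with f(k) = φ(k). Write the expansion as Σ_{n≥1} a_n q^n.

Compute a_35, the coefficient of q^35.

n=35: 35·1 7·5 5·7 1·35  φ→[24+6+4+1]=35

a_35 = 35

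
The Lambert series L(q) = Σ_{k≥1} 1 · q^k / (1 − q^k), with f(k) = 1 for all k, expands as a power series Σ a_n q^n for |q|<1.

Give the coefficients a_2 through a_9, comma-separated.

[q^2] f(1)=1,f(2)=1 ⇒ 2
d|3:{1,3}  Σf=1+1=2
q^4  k|4↦f(k): 1:1 2:1 4:1  a_4=3
n=5: 5·1 1·5  f→[1+1]=2
n=6: 1·6 2·3 3·2 6·1  f→[1+1+1+1]=4
[q^7] f(7)=1,f(1)=1 ⇒ 2
d|8:{1,2,4,8}  Σf=1+1+1+1=4
n=9: 9·1 3·3 1·9  f→[1+1+1]=3

2, 2, 3, 2, 4, 2, 4, 3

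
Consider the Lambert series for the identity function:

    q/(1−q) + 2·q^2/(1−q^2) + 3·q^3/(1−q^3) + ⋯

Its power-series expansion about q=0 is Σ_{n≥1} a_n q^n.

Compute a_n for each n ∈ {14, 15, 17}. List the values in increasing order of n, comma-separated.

[q^14] f(14)=14,f(7)=7,f(2)=2,f(1)=1 ⇒ 24
q^15  k|15↦f(k): 1:1 3:3 5:5 15:15  a_15=24
[q^17] f(1)=1,f(17)=17 ⇒ 18

24, 24, 18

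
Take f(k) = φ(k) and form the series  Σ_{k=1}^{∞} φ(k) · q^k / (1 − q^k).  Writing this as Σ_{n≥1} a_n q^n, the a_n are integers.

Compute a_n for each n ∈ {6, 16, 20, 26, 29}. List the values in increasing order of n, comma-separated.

q^6  k|6↦φ(k): 1:1 2:1 3:2 6:2  a_6=6
q^16  k|16↦φ(k): 1:1 2:1 4:2 8:4 16:8  a_16=16
[q^20] φ(20)=8,φ(10)=4,φ(5)=4,φ(4)=2,φ(2)=1,φ(1)=1 ⇒ 20
n=26: 1·26 2·13 13·2 26·1  φ→[1+1+12+12]=26
d|29:{1,29}  Σφ=1+28=29

6, 16, 20, 26, 29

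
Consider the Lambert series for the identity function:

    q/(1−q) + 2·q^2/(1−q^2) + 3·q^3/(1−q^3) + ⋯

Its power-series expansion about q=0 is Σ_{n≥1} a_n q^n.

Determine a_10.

[q^10] f(1)=1,f(2)=2,f(5)=5,f(10)=10 ⇒ 18

a_10 = 18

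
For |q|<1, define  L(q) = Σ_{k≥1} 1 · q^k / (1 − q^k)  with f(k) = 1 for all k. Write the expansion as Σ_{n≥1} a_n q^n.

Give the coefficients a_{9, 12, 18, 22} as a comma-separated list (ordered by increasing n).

n=9: 1·9 3·3 9·1  f→[1+1+1]=3
n=12: 1·12 2·6 3·4 4·3 6·2 12·1  f→[1+1+1+1+1+1]=6
d|18:{1,2,3,6,9,18}  Σf=1+1+1+1+1+1=6
[q^22] f(1)=1,f(2)=1,f(11)=1,f(22)=1 ⇒ 4

3, 6, 6, 4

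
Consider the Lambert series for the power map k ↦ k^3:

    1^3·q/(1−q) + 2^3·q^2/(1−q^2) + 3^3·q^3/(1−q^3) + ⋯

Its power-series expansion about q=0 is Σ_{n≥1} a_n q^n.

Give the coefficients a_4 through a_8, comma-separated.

q^4  k|4↦f(k): 1:1 2:8 4:64  a_4=73
n=5: 1·5 5·1  f→[1+125]=126
d|6:{1,2,3,6}  Σf=1+8+27+216=252
d|7:{7,1}  Σf=343+1=344
q^8  k|8↦f(k): 1:1 2:8 4:64 8:512  a_8=585

73, 126, 252, 344, 585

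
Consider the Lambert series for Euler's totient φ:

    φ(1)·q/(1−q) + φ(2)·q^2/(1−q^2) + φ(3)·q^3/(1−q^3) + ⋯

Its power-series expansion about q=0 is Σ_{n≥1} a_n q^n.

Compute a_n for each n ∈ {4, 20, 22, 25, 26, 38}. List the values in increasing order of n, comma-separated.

d|4:{1,2,4}  Σφ=1+1+2=4
[q^20] φ(20)=8,φ(10)=4,φ(5)=4,φ(4)=2,φ(2)=1,φ(1)=1 ⇒ 20
n=22: 1·22 2·11 11·2 22·1  φ→[1+1+10+10]=22
[q^25] φ(1)=1,φ(5)=4,φ(25)=20 ⇒ 25
[q^26] φ(26)=12,φ(13)=12,φ(2)=1,φ(1)=1 ⇒ 26
d|38:{1,2,19,38}  Σφ=1+1+18+18=38

4, 20, 22, 25, 26, 38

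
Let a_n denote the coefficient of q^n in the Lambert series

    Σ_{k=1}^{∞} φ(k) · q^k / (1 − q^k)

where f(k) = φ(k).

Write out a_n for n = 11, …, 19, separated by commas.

q^11  k|11↦φ(k): 11:10 1:1  a_11=11
[q^12] φ(12)=4,φ(6)=2,φ(4)=2,φ(3)=2,φ(2)=1,φ(1)=1 ⇒ 12
[q^13] φ(13)=12,φ(1)=1 ⇒ 13
d|14:{1,2,7,14}  Σφ=1+1+6+6=14
d|15:{15,5,3,1}  Σφ=8+4+2+1=15
q^16  k|16↦φ(k): 16:8 8:4 4:2 2:1 1:1  a_16=16
n=17: 17·1 1·17  φ→[16+1]=17
q^18  k|18↦φ(k): 1:1 2:1 3:2 6:2 9:6 18:6  a_18=18
[q^19] φ(1)=1,φ(19)=18 ⇒ 19

11, 12, 13, 14, 15, 16, 17, 18, 19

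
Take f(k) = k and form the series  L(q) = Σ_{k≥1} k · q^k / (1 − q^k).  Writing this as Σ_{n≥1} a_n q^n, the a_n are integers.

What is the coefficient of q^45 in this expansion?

a_45 = 78

n=45: 45·1 15·3 9·5 5·9 3·15 1·45  f→[45+15+9+5+3+1]=78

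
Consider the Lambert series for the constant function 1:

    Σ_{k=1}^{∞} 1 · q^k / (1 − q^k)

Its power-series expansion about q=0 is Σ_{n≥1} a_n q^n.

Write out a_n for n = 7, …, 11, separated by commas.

2, 4, 3, 4, 2

q^7  k|7↦f(k): 7:1 1:1  a_7=2
d|8:{1,2,4,8}  Σf=1+1+1+1=4
q^9  k|9↦f(k): 1:1 3:1 9:1  a_9=3
q^10  k|10↦f(k): 1:1 2:1 5:1 10:1  a_10=4
d|11:{11,1}  Σf=1+1=2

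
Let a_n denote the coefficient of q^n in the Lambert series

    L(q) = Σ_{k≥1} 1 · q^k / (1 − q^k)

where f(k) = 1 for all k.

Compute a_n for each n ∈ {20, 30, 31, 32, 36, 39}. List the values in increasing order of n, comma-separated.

[q^20] f(20)=1,f(10)=1,f(5)=1,f(4)=1,f(2)=1,f(1)=1 ⇒ 6
q^30  k|30↦f(k): 30:1 15:1 10:1 6:1 5:1 3:1 2:1 1:1  a_30=8
q^31  k|31↦f(k): 1:1 31:1  a_31=2
q^32  k|32↦f(k): 32:1 16:1 8:1 4:1 2:1 1:1  a_32=6
n=36: 36·1 18·2 12·3 9·4 6·6 4·9 3·12 2·18 1·36  f→[1+1+1+1+1+1+1+1+1]=9
n=39: 39·1 13·3 3·13 1·39  f→[1+1+1+1]=4

6, 8, 2, 6, 9, 4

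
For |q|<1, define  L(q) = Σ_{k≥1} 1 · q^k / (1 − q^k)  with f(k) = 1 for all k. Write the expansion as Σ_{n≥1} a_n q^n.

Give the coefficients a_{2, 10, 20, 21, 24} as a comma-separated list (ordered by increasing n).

[q^2] f(2)=1,f(1)=1 ⇒ 2
[q^10] f(1)=1,f(2)=1,f(5)=1,f(10)=1 ⇒ 4
n=20: 1·20 2·10 4·5 5·4 10·2 20·1  f→[1+1+1+1+1+1]=6
n=21: 1·21 3·7 7·3 21·1  f→[1+1+1+1]=4
q^24  k|24↦f(k): 24:1 12:1 8:1 6:1 4:1 3:1 2:1 1:1  a_24=8

2, 4, 6, 4, 8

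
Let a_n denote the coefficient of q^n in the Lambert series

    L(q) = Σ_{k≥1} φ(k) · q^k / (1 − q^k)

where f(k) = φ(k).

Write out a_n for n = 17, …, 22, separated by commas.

n=17: 17·1 1·17  φ→[16+1]=17
q^18  k|18↦φ(k): 1:1 2:1 3:2 6:2 9:6 18:6  a_18=18
d|19:{1,19}  Σφ=1+18=19
[q^20] φ(20)=8,φ(10)=4,φ(5)=4,φ(4)=2,φ(2)=1,φ(1)=1 ⇒ 20
[q^21] φ(1)=1,φ(3)=2,φ(7)=6,φ(21)=12 ⇒ 21
d|22:{1,2,11,22}  Σφ=1+1+10+10=22

17, 18, 19, 20, 21, 22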